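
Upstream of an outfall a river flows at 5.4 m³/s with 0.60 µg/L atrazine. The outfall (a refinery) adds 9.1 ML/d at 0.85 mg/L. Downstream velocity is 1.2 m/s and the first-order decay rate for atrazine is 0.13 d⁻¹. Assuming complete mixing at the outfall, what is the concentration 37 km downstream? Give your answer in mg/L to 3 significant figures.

9.1 ML/d = 0.1053 m³/s.
0.60 µg/L = 0.0006 mg/L.
After complete mixing, C₀ = (0.1053·0.85 + 5.4·0.0006) / 5.505 = 0.01685 mg/L.
Travel time t = 3.7e+04 m / 1.2 m/s = 3.083e+04 s = 0.3569 d.
C = 0.01685·exp(−0.13·0.3569) = 0.01685·0.9547 = 0.01609 mg/L.

0.0161 mg/L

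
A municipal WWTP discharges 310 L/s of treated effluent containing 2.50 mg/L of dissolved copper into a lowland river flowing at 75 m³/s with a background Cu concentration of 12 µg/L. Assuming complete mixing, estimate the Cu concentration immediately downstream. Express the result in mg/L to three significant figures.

310 L/s = 0.31 m³/s.
12 µg/L = 0.012 mg/L.
Conservation of mass across the mixing zone: C = (0.31·2.5 + 75·0.012) / (0.31 + 75) = 1.675/75.31 = 0.02224 mg/L.

0.0222 mg/L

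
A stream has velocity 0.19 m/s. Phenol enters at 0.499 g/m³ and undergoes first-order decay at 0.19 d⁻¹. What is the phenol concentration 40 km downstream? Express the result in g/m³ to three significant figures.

Travel time t = 40 km / 0.19 m/s = 4e+04/0.19 = 2.105e+05 s = 2.437 d.
First-order decay: C = 0.499·exp(−0.19·2.437) = 0.499·0.6294 = 0.3141 g/m³.

0.314 g/m³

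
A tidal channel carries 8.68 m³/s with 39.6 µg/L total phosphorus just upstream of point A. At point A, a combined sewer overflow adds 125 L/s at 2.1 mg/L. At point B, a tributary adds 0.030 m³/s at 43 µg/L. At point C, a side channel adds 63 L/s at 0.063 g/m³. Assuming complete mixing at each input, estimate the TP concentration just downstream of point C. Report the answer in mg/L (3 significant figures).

0.0687 mg/L

39.6 µg/L = 0.0396 mg/L.
125 L/s = 0.125 m³/s.
After input A: C = (8.68·0.0396 + 0.125·2.1) / 8.805 = 0.06885 mg/L.
43 µg/L = 0.043 mg/L.
After input B: C = (8.805·0.06885 + 0.03·0.043) / 8.835 = 0.06876 mg/L.
63 L/s = 0.063 m³/s.
After input C: C = (8.835·0.06876 + 0.063·0.063) / 8.898 = 0.06872 mg/L.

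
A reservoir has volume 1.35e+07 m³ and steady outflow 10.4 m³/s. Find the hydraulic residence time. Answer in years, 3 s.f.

0.0411 yr

Q = 10.4 m³/s × 3.156e+07 s/yr = 3.282e+08 m³/yr.
Hydraulic residence time τ = V/Q = 1.35e+07/3.282e+08 = 0.04113 yr.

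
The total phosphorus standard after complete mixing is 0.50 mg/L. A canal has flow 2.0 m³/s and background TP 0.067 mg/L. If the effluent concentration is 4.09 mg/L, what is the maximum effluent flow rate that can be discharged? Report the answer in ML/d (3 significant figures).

Mass balance at complete mixing: C_std·(Q_w + Q_r) = Q_w·C_e + Q_r·C_b.
Rearranging, Q_w = Q_r·(C_std − C_b)/(C_e − C_std) = 2.0·(0.5 − 0.067) / (4.09 − 0.5) = 0.2412 m³/s.
= 20.84 ML/d.

20.8 ML/d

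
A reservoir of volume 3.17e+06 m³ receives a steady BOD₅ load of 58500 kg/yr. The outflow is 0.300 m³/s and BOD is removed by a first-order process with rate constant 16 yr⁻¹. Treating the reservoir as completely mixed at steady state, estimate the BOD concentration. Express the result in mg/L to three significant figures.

Outflow Q = 0.300 m³/s × 3.156e+07 s/yr = 9.467e+06 m³/yr.
Steady-state CSTR mass balance: W = Q·C + k·V·C, so C = W/(Q + kV).
Q + kV = 9.467e+06 + 16·3.17e+06 = 6.019e+07 m³/yr.
C = 58500/6.019e+07 = 0.000972 kg/m³ = 0.972 mg/L.

0.972 mg/L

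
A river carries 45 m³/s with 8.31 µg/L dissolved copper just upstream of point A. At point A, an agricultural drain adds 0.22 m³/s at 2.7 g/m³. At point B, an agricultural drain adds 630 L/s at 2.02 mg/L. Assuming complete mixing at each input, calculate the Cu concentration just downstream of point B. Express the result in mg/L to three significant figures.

8.31 µg/L = 0.00831 mg/L.
After input A: C = (45·0.00831 + 0.22·2.7) / 45.22 = 0.02141 mg/L.
630 L/s = 0.63 m³/s.
After input B: C = (45.22·0.02141 + 0.63·2.02) / 45.85 = 0.04887 mg/L.

0.0489 mg/L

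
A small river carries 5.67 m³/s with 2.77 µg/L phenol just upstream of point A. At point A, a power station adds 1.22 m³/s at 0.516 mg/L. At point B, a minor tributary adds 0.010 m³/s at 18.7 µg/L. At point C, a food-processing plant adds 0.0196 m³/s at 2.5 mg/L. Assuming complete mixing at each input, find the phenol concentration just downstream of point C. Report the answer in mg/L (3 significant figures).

0.100 mg/L

2.77 µg/L = 0.00277 mg/L.
After input A: C = (5.67·0.00277 + 1.22·0.516) / 6.89 = 0.09365 mg/L.
18.7 µg/L = 0.0187 mg/L.
After input B: C = (6.89·0.09365 + 0.01·0.0187) / 6.9 = 0.09354 mg/L.
After input C: C = (6.9·0.09354 + 0.0196·2.5) / 6.92 = 0.1004 mg/L.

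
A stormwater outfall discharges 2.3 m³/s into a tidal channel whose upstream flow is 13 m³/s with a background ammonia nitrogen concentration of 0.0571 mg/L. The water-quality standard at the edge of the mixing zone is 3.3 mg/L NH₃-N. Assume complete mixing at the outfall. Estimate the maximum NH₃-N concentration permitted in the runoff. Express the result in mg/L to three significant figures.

Mass balance: 3.3·15.3 = 2.3·Cₑ + 13·0.0571.
Cₑ = (50.49 − 0.7423) / 2.3 = 21.63 mg/L.

21.6 mg/L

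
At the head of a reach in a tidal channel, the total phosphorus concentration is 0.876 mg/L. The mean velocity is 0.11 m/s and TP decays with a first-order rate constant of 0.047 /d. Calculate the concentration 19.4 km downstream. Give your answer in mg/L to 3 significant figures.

Travel time t = 19.4 km / 0.11 m/s = 1.94e+04/0.11 = 1.764e+05 s = 2.041 d.
First-order decay: C = 0.876·exp(−0.047·2.041) = 0.876·0.9085 = 0.7959 mg/L.

0.796 mg/L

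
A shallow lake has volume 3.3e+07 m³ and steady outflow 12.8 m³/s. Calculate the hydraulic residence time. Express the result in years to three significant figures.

Q = 12.8 m³/s × 3.156e+07 s/yr = 4.039e+08 m³/yr.
Hydraulic residence time τ = V/Q = 3.3e+07/4.039e+08 = 0.0817 yr.

0.0817 yr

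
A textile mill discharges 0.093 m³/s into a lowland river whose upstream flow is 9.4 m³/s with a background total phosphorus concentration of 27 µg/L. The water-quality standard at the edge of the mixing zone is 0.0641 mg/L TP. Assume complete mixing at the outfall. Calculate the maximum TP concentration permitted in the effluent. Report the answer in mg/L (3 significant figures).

27 µg/L = 0.027 mg/L.
Mass balance: 0.0641·9.493 = 0.093·Cₑ + 9.4·0.027.
Cₑ = (0.6085 − 0.2538) / 0.093 = 3.814 mg/L.

3.81 mg/L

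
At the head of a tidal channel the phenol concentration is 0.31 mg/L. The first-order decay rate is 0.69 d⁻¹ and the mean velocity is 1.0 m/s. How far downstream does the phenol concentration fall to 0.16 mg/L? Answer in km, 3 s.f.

From C = C₀·e^(−kt), t = ln(C₀/C)/k = ln(0.31/0.16)/0.69 = 0.6614/0.69 = 0.9585 d.
Distance = v·t = 1.0 m/s × 8.282e+04 s = 8.282e+04 m = 82.82 km.

82.8 km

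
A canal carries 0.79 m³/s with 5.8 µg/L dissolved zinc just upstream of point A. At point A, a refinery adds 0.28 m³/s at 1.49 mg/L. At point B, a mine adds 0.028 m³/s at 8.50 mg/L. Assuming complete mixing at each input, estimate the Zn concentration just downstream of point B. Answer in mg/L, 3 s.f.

5.8 µg/L = 0.0058 mg/L.
After input A: C = (0.79·0.0058 + 0.28·1.49) / 1.07 = 0.3942 mg/L.
After input B: C = (1.07·0.3942 + 0.028·8.5) / 1.098 = 0.6009 mg/L.

0.601 mg/L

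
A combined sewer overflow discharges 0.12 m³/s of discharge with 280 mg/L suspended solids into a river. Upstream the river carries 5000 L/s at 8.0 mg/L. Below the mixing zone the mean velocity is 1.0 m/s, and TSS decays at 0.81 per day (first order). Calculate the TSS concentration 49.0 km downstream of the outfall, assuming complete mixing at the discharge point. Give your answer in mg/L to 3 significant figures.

9.08 mg/L

5000 L/s = 5 m³/s.
After complete mixing, C₀ = (0.12·280 + 5·8) / 5.12 = 14.37 mg/L.
Travel time t = 4.9e+04 m / 1.0 m/s = 4.9e+04 s = 0.5671 d.
C = 14.37·exp(−0.81·0.5671) = 14.37·0.6317 = 9.08 mg/L.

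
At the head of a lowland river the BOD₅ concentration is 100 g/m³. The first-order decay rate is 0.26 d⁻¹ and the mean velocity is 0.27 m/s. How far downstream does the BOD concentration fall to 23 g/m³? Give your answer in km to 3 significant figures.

From C = C₀·e^(−kt), t = ln(C₀/C)/k = ln(100/23)/0.26 = 1.47/0.26 = 5.653 d.
Distance = v·t = 0.27 m/s × 4.884e+05 s = 1.319e+05 m = 131.9 km.

132 km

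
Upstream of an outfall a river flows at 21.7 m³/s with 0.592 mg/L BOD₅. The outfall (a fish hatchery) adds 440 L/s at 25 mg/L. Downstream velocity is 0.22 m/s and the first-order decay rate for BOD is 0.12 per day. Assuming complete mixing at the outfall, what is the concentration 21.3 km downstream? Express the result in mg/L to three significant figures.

0.942 mg/L

440 L/s = 0.44 m³/s.
After complete mixing, C₀ = (0.44·25 + 21.7·0.592) / 22.14 = 1.077 mg/L.
Travel time t = 2.13e+04 m / 0.22 m/s = 9.682e+04 s = 1.121 d.
C = 1.077·exp(−0.12·1.121) = 1.077·0.8742 = 0.9416 mg/L.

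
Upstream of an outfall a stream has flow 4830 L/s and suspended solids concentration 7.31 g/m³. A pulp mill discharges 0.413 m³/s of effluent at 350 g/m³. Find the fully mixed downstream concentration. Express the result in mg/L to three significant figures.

34.3 mg/L

4830 L/s = 4.83 m³/s.
Conservation of mass across the mixing zone: C = (0.413·350 + 4.83·7.31) / (0.413 + 4.83) = 179.9/5.243 = 34.3 mg/L.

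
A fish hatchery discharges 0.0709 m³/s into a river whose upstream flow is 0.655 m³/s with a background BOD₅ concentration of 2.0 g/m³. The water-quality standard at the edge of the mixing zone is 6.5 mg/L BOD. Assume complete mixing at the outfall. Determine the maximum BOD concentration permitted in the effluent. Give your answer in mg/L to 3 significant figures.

48.1 mg/L

Mass balance: 6.5·0.7259 = 0.0709·Cₑ + 0.655·2.
Cₑ = (4.718 − 1.31) / 0.0709 = 48.07 mg/L.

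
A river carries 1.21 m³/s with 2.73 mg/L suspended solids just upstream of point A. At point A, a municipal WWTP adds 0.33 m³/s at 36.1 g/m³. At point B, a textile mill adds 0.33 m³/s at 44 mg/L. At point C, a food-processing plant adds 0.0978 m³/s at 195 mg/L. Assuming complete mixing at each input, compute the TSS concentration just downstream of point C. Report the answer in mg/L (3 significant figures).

After input A: C = (1.21·2.73 + 0.33·36.1) / 1.54 = 9.881 mg/L.
After input B: C = (1.54·9.881 + 0.33·44) / 1.87 = 15.9 mg/L.
After input C: C = (1.87·15.9 + 0.0978·195) / 1.968 = 24.8 mg/L.

24.8 mg/L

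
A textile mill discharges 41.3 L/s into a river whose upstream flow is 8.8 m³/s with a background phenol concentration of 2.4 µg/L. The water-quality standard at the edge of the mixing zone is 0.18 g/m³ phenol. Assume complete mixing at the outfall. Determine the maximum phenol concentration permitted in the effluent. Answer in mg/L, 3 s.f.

41.3 L/s = 0.0413 m³/s.
2.4 µg/L = 0.0024 mg/L.
Mass balance: 0.18·8.841 = 0.0413·Cₑ + 8.8·0.0024.
Cₑ = (1.591 − 0.02112) / 0.0413 = 38.02 mg/L.

38.0 mg/L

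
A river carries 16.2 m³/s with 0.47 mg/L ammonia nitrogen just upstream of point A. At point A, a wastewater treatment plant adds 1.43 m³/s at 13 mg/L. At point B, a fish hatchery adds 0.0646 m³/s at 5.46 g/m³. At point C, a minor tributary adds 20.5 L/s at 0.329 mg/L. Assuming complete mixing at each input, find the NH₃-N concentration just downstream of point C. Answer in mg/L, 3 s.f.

After input A: C = (16.2·0.47 + 1.43·13) / 17.63 = 1.486 mg/L.
After input B: C = (17.63·1.486 + 0.0646·5.46) / 17.69 = 1.501 mg/L.
20.5 L/s = 0.0205 m³/s.
After input C: C = (17.69·1.501 + 0.0205·0.329) / 17.72 = 1.499 mg/L.

1.50 mg/L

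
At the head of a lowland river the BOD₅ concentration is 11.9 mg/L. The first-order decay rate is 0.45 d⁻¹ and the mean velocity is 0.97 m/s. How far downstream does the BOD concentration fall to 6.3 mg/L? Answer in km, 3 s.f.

From C = C₀·e^(−kt), t = ln(C₀/C)/k = ln(11.9/6.3)/0.45 = 0.636/0.45 = 1.413 d.
Distance = v·t = 0.97 m/s × 1.221e+05 s = 1.184e+05 m = 118.4 km.

118 km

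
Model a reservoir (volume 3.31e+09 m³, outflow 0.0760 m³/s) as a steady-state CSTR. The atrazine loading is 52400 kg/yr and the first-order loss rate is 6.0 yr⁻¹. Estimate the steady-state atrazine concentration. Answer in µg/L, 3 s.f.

2.64 µg/L

Outflow Q = 0.0760 m³/s × 3.156e+07 s/yr = 2.398e+06 m³/yr.
Steady-state CSTR mass balance: W = Q·C + k·V·C, so C = W/(Q + kV).
Q + kV = 2.398e+06 + 6.0·3.31e+09 = 1.986e+10 m³/yr.
C = 52400/1.986e+10 = 2.638e-06 kg/m³ = 0.002638 mg/L = 2.638 µg/L.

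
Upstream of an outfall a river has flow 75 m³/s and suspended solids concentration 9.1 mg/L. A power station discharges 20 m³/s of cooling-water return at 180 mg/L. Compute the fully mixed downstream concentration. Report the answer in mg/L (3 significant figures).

45.1 mg/L

Conservation of mass across the mixing zone: C = (20·180 + 75·9.1) / (20 + 75) = 4282/95 = 45.08 mg/L.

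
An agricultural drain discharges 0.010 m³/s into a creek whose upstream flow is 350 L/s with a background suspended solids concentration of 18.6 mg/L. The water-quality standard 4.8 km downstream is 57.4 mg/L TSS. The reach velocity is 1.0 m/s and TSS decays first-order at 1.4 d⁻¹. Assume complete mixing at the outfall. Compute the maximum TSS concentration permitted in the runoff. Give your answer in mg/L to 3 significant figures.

1580 mg/L

350 L/s = 0.35 m³/s.
Travel time to the compliance point: t = 4800/1.0 = 4800 s = 0.05556 d; decay factor exp(−1.4·0.05556) = 0.9252.
So the concentration just after mixing may be at most 57.4/0.9252 = 62.04 mg/L.
Mass balance: 62.04·0.36 = 0.01·Cₑ + 0.35·18.6.
Cₑ = (22.34 − 6.51) / 0.01 = 1583 mg/L.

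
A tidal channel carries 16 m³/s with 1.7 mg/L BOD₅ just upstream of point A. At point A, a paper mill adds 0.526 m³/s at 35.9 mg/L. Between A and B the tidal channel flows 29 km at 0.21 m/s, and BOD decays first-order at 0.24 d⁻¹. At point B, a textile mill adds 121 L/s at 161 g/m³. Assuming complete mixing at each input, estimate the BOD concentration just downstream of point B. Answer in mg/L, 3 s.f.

3.06 mg/L

After input A: C = (16·1.7 + 0.526·35.9) / 16.53 = 2.789 mg/L.
Over the 29 km reach to input B (t = 1.381e+05 s = 1.598 d), decay gives C = 2.789·exp(−0.24·1.598) = 1.9 mg/L.
121 L/s = 0.121 m³/s.
After input B: C = (16.53·1.9 + 0.121·161) / 16.65 = 3.057 mg/L.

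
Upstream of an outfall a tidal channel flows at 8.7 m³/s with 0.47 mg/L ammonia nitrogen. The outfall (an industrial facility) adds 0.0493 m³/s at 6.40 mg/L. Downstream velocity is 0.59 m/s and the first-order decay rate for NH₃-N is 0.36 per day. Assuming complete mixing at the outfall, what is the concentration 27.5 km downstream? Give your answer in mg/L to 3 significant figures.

After complete mixing, C₀ = (0.0493·6.4 + 8.7·0.47) / 8.749 = 0.5034 mg/L.
Travel time t = 2.75e+04 m / 0.59 m/s = 4.661e+04 s = 0.5395 d.
C = 0.5034·exp(−0.36·0.5395) = 0.5034·0.8235 = 0.4146 mg/L.

0.415 mg/L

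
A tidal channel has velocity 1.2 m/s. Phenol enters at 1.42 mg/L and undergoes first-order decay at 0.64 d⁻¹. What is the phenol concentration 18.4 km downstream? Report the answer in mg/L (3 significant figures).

1.27 mg/L

Travel time t = 18.4 km / 1.2 m/s = 1.84e+04/1.2 = 1.533e+04 s = 0.1775 d.
First-order decay: C = 1.42·exp(−0.64·0.1775) = 1.42·0.8926 = 1.268 mg/L.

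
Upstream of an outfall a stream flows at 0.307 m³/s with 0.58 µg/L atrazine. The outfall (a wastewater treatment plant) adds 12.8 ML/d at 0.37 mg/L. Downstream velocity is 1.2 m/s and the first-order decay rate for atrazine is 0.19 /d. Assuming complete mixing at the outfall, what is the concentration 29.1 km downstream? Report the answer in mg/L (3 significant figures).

12.8 ML/d = 0.1481 m³/s.
0.58 µg/L = 0.00058 mg/L.
After complete mixing, C₀ = (0.1481·0.37 + 0.307·0.00058) / 0.4551 = 0.1208 mg/L.
Travel time t = 2.91e+04 m / 1.2 m/s = 2.425e+04 s = 0.2807 d.
C = 0.1208·exp(−0.19·0.2807) = 0.1208·0.9481 = 0.1145 mg/L.

0.115 mg/L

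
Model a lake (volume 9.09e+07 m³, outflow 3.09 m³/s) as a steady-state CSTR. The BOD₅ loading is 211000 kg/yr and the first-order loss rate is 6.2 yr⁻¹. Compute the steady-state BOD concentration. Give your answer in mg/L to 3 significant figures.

Outflow Q = 3.09 m³/s × 3.156e+07 s/yr = 9.751e+07 m³/yr.
Steady-state CSTR mass balance: W = Q·C + k·V·C, so C = W/(Q + kV).
Q + kV = 9.751e+07 + 6.2·9.09e+07 = 6.611e+08 m³/yr.
C = 211000/6.611e+08 = 0.0003192 kg/m³ = 0.3192 mg/L.

0.319 mg/L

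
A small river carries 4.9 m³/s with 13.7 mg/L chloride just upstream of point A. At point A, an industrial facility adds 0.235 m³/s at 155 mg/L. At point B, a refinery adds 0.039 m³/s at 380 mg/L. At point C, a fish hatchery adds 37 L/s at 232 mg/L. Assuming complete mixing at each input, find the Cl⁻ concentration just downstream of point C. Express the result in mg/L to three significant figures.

24.4 mg/L

After input A: C = (4.9·13.7 + 0.235·155) / 5.135 = 20.17 mg/L.
After input B: C = (5.135·20.17 + 0.039·380) / 5.174 = 22.88 mg/L.
37 L/s = 0.037 m³/s.
After input C: C = (5.174·22.88 + 0.037·232) / 5.211 = 24.36 mg/L.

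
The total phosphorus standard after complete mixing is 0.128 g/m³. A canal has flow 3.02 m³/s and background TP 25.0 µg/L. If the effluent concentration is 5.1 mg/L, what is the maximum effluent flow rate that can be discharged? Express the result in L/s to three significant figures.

25.0 µg/L = 0.025 mg/L.
Mass balance at complete mixing: C_std·(Q_w + Q_r) = Q_w·C_e + Q_r·C_b.
Rearranging, Q_w = Q_r·(C_std − C_b)/(C_e − C_std) = 3.02·(0.128 − 0.025) / (5.1 − 0.128) = 0.06256 m³/s.
= 62.56 L/s.

62.6 L/s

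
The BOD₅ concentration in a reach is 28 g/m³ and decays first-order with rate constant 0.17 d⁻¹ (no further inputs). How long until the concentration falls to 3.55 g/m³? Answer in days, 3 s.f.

t = ln(C₀/C)/k = ln(28/3.55)/0.17 = 2.065/0.17 = 12.15 d.

12.1 d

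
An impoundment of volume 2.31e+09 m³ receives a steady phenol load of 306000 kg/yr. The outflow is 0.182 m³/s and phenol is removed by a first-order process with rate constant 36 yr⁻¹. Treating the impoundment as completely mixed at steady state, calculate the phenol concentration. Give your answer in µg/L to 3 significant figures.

Outflow Q = 0.182 m³/s × 3.156e+07 s/yr = 5.743e+06 m³/yr.
Steady-state CSTR mass balance: W = Q·C + k·V·C, so C = W/(Q + kV).
Q + kV = 5.743e+06 + 36·2.31e+09 = 8.317e+10 m³/yr.
C = 306000/8.317e+10 = 3.679e-06 kg/m³ = 0.003679 mg/L = 3.679 µg/L.

3.68 µg/L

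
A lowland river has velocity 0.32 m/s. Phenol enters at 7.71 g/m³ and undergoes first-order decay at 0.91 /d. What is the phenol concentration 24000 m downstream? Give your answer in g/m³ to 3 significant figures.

Travel time t = 24000 m / 0.32 m/s = 2.4e+04/0.32 = 7.5e+04 s = 0.8681 d.
First-order decay: C = 7.71·exp(−0.91·0.8681) = 7.71·0.4539 = 3.499 g/m³.

3.50 g/m³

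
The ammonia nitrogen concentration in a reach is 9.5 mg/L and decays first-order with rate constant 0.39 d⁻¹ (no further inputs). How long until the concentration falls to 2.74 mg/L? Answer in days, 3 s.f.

t = ln(C₀/C)/k = ln(9.5/2.74)/0.39 = 1.243/0.39 = 3.188 d.

3.19 d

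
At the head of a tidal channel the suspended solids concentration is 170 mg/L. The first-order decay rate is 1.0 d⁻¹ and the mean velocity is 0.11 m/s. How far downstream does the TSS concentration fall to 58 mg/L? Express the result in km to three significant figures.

10.2 km

From C = C₀·e^(−kt), t = ln(C₀/C)/k = ln(170/58)/1.0 = 1.075/1.0 = 1.075 d.
Distance = v·t = 0.11 m/s × 9.291e+04 s = 1.022e+04 m = 10.22 km.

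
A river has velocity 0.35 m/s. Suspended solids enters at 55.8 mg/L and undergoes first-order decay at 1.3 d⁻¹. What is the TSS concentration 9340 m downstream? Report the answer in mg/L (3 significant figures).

Travel time t = 9340 m / 0.35 m/s = 9340/0.35 = 2.669e+04 s = 0.3089 d.
First-order decay: C = 55.8·exp(−1.3·0.3089) = 55.8·0.6693 = 37.35 mg/L.

37.3 mg/L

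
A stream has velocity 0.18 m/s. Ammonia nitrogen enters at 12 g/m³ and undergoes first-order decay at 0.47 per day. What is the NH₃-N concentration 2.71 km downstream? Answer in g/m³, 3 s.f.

11.1 g/m³

Travel time t = 2.71 km / 0.18 m/s = 2710/0.18 = 1.506e+04 s = 0.1743 d.
First-order decay: C = 12·exp(−0.47·0.1743) = 12·0.9214 = 11.06 g/m³.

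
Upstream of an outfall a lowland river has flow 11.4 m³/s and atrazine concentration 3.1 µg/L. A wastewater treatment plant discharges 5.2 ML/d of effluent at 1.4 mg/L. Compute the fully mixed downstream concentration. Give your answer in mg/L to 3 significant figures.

5.2 ML/d = 0.06019 m³/s.
3.1 µg/L = 0.0031 mg/L.
Conservation of mass across the mixing zone: C = (0.06019·1.4 + 11.4·0.0031) / (0.06019 + 11.4) = 0.1196/11.46 = 0.01044 mg/L.

0.0104 mg/L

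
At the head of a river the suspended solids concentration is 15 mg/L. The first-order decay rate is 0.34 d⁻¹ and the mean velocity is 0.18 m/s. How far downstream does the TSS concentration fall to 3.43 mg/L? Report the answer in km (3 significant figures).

67.5 km

From C = C₀·e^(−kt), t = ln(C₀/C)/k = ln(15/3.43)/0.34 = 1.475/0.34 = 4.34 d.
Distance = v·t = 0.18 m/s × 3.749e+05 s = 6.749e+04 m = 67.49 km.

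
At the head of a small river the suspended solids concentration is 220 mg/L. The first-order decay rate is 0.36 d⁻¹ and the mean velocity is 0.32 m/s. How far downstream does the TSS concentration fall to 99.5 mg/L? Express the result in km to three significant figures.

From C = C₀·e^(−kt), t = ln(C₀/C)/k = ln(220/99.5)/0.36 = 0.7935/0.36 = 2.204 d.
Distance = v·t = 0.32 m/s × 1.904e+05 s = 6.094e+04 m = 60.94 km.

60.9 km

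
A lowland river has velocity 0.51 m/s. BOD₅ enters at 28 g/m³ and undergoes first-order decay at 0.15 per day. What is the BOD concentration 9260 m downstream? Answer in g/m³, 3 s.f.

27.1 g/m³

Travel time t = 9260 m / 0.51 m/s = 9260/0.51 = 1.816e+04 s = 0.2101 d.
First-order decay: C = 28·exp(−0.15·0.2101) = 28·0.969 = 27.13 g/m³.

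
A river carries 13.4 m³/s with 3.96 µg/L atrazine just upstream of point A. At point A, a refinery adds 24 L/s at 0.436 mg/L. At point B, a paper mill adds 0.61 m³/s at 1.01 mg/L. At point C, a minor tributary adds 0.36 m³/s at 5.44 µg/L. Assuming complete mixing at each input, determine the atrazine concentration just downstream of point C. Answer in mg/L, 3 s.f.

3.96 µg/L = 0.00396 mg/L.
24 L/s = 0.024 m³/s.
After input A: C = (13.4·0.00396 + 0.024·0.436) / 13.42 = 0.004732 mg/L.
After input B: C = (13.42·0.004732 + 0.61·1.01) / 14.03 = 0.04843 mg/L.
5.44 µg/L = 0.00544 mg/L.
After input C: C = (14.03·0.04843 + 0.36·0.00544) / 14.39 = 0.04735 mg/L.

0.0474 mg/L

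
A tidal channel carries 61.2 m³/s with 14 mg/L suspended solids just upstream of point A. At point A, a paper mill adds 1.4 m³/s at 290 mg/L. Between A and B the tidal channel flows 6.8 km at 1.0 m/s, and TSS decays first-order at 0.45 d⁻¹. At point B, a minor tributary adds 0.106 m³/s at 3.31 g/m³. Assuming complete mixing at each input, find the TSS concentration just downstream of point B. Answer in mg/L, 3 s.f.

19.4 mg/L

After input A: C = (61.2·14 + 1.4·290) / 62.6 = 20.17 mg/L.
Over the 6.8 km reach to input B (t = 6800 s = 0.0787 d), decay gives C = 20.17·exp(−0.45·0.0787) = 19.47 mg/L.
After input B: C = (62.6·19.47 + 0.106·3.31) / 62.71 = 19.44 mg/L.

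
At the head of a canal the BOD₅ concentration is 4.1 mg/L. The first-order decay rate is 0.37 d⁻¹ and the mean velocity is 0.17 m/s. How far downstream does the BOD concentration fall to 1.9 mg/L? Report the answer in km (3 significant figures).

From C = C₀·e^(−kt), t = ln(C₀/C)/k = ln(4.1/1.9)/0.37 = 0.7691/0.37 = 2.079 d.
Distance = v·t = 0.17 m/s × 1.796e+05 s = 3.053e+04 m = 30.53 km.

30.5 km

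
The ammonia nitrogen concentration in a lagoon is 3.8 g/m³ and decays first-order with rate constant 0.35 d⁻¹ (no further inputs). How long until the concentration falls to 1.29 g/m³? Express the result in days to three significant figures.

t = ln(C₀/C)/k = ln(3.8/1.29)/0.35 = 1.08/0.35 = 3.087 d.

3.09 d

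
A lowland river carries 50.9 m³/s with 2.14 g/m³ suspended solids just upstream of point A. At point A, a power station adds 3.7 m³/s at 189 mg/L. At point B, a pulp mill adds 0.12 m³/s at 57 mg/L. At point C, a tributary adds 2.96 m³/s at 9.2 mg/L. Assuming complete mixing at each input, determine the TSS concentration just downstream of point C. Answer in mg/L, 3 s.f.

After input A: C = (50.9·2.14 + 3.7·189) / 54.6 = 14.8 mg/L.
After input B: C = (54.6·14.8 + 0.12·57) / 54.72 = 14.9 mg/L.
After input C: C = (54.72·14.9 + 2.96·9.2) / 57.68 = 14.6 mg/L.

14.6 mg/L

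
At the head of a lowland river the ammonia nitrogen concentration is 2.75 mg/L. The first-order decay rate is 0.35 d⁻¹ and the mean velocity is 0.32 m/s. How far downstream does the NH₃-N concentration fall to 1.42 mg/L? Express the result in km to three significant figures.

52.2 km

From C = C₀·e^(−kt), t = ln(C₀/C)/k = ln(2.75/1.42)/0.35 = 0.6609/0.35 = 1.888 d.
Distance = v·t = 0.32 m/s × 1.632e+05 s = 5.221e+04 m = 52.21 km.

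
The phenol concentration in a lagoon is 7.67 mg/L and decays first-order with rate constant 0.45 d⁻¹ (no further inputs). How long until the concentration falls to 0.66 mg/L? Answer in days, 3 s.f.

5.45 d

t = ln(C₀/C)/k = ln(7.67/0.66)/0.45 = 2.453/0.45 = 5.451 d.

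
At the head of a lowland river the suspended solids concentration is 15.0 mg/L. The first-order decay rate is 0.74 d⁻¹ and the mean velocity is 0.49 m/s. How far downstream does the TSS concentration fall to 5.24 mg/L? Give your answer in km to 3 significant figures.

60.2 km

From C = C₀·e^(−kt), t = ln(C₀/C)/k = ln(15.0/5.24)/0.74 = 1.052/0.74 = 1.421 d.
Distance = v·t = 0.49 m/s × 1.228e+05 s = 6.017e+04 m = 60.17 km.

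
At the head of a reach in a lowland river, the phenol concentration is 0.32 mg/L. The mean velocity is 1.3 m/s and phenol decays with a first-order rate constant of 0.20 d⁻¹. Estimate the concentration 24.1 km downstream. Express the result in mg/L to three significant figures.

0.307 mg/L

Travel time t = 24.1 km / 1.3 m/s = 2.41e+04/1.3 = 1.854e+04 s = 0.2146 d.
First-order decay: C = 0.32·exp(−0.20·0.2146) = 0.32·0.958 = 0.3066 mg/L.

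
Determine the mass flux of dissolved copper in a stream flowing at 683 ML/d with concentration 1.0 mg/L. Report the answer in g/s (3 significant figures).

7.91 g/s

683 ML/d = 7.905 m³/s.
Mass flux = Q·C = 7.905 m³/s × 1 g/m³ = 7.905 g/s.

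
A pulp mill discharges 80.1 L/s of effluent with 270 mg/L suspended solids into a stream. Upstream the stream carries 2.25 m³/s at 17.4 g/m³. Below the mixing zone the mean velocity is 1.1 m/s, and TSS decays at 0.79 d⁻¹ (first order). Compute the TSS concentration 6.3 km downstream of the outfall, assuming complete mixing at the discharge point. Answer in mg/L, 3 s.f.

80.1 L/s = 0.0801 m³/s.
After complete mixing, C₀ = (0.0801·270 + 2.25·17.4) / 2.33 = 26.08 mg/L.
Travel time t = 6300 m / 1.1 m/s = 5727 s = 0.06629 d.
C = 26.08·exp(−0.79·0.06629) = 26.08·0.949 = 24.75 mg/L.

24.8 mg/L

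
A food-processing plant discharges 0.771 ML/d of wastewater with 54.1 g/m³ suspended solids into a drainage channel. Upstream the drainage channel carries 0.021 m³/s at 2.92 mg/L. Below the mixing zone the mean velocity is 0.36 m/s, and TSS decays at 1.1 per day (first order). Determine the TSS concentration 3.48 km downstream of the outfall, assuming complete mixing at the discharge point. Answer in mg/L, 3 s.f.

0.771 ML/d = 0.008924 m³/s.
After complete mixing, C₀ = (0.008924·54.1 + 0.021·2.92) / 0.02992 = 18.18 mg/L.
Travel time t = 3480 m / 0.36 m/s = 9667 s = 0.1119 d.
C = 18.18·exp(−1.1·0.1119) = 18.18·0.8842 = 16.08 mg/L.

16.1 mg/L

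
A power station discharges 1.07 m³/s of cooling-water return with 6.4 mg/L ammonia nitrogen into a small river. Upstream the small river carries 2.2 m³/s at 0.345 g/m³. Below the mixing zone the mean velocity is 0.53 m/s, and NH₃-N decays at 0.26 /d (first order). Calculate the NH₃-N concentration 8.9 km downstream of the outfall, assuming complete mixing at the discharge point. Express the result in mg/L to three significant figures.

After complete mixing, C₀ = (1.07·6.4 + 2.2·0.345) / 3.27 = 2.326 mg/L.
Travel time t = 8900 m / 0.53 m/s = 1.679e+04 s = 0.1944 d.
C = 2.326·exp(−0.26·0.1944) = 2.326·0.9507 = 2.212 mg/L.

2.21 mg/L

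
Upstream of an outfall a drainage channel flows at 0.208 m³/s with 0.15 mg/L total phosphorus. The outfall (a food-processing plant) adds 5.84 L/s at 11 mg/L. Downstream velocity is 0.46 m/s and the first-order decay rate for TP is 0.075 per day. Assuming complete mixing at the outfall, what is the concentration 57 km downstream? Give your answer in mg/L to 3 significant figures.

5.84 L/s = 0.00584 m³/s.
After complete mixing, C₀ = (0.00584·11 + 0.208·0.15) / 0.2138 = 0.4463 mg/L.
Travel time t = 5.7e+04 m / 0.46 m/s = 1.239e+05 s = 1.434 d.
C = 0.4463·exp(−0.075·1.434) = 0.4463·0.898 = 0.4008 mg/L.

0.401 mg/L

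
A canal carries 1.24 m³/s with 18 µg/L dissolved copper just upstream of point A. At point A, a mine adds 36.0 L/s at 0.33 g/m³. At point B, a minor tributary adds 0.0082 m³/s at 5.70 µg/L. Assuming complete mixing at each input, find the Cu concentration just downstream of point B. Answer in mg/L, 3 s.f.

0.0267 mg/L

18 µg/L = 0.018 mg/L.
36.0 L/s = 0.036 m³/s.
After input A: C = (1.24·0.018 + 0.036·0.33) / 1.276 = 0.0268 mg/L.
5.70 µg/L = 0.0057 mg/L.
After input B: C = (1.276·0.0268 + 0.0082·0.0057) / 1.284 = 0.02667 mg/L.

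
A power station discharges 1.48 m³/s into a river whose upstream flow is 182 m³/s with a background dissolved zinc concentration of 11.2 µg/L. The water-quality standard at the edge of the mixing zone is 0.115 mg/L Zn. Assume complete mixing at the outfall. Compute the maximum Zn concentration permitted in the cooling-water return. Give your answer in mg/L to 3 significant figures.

12.9 mg/L

11.2 µg/L = 0.0112 mg/L.
Mass balance: 0.115·183.5 = 1.48·Cₑ + 182·0.0112.
Cₑ = (21.1 − 2.038) / 1.48 = 12.88 mg/L.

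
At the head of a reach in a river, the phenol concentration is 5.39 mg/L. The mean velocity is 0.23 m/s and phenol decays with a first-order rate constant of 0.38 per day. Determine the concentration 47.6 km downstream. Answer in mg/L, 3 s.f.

Travel time t = 47.6 km / 0.23 m/s = 4.76e+04/0.23 = 2.07e+05 s = 2.395 d.
First-order decay: C = 5.39·exp(−0.38·2.395) = 5.39·0.4024 = 2.169 mg/L.

2.17 mg/L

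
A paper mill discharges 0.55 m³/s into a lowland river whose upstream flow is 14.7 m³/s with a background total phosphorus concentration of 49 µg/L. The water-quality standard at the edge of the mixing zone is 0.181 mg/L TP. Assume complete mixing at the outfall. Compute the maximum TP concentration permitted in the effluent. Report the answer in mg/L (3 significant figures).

49 µg/L = 0.049 mg/L.
Mass balance: 0.181·15.25 = 0.55·Cₑ + 14.7·0.049.
Cₑ = (2.76 − 0.7203) / 0.55 = 3.709 mg/L.

3.71 mg/L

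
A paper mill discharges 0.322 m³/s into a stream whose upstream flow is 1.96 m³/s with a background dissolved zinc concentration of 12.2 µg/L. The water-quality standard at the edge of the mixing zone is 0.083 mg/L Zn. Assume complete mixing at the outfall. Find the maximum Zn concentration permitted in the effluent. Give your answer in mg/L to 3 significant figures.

12.2 µg/L = 0.0122 mg/L.
Mass balance: 0.083·2.282 = 0.322·Cₑ + 1.96·0.0122.
Cₑ = (0.1894 − 0.02391) / 0.322 = 0.514 mg/L.

0.514 mg/L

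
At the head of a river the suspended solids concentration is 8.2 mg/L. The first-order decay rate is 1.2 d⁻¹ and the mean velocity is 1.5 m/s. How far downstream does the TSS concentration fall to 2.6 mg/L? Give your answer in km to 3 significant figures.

124 km

From C = C₀·e^(−kt), t = ln(C₀/C)/k = ln(8.2/2.6)/1.2 = 1.149/1.2 = 0.9572 d.
Distance = v·t = 1.5 m/s × 8.27e+04 s = 1.241e+05 m = 124.1 km.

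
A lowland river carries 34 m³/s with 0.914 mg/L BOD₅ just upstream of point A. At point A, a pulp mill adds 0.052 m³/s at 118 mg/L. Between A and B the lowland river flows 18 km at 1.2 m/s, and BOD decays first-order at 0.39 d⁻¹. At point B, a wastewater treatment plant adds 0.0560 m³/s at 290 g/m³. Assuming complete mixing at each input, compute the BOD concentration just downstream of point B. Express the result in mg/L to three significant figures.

After input A: C = (34·0.914 + 0.052·118) / 34.05 = 1.093 mg/L.
Over the 18 km reach to input B (t = 1.5e+04 s = 0.1736 d), decay gives C = 1.093·exp(−0.39·0.1736) = 1.021 mg/L.
After input B: C = (34.05·1.021 + 0.056·290) / 34.11 = 1.496 mg/L.

1.50 mg/L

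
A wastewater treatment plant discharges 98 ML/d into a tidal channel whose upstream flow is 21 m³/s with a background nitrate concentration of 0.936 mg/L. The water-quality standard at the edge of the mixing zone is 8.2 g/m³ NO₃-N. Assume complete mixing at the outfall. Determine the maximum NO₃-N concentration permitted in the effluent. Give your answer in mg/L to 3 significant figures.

98 ML/d = 1.134 m³/s.
Mass balance: 8.2·22.13 = 1.134·Cₑ + 21·0.936.
Cₑ = (181.5 − 19.66) / 1.134 = 142.7 mg/L.

143 mg/L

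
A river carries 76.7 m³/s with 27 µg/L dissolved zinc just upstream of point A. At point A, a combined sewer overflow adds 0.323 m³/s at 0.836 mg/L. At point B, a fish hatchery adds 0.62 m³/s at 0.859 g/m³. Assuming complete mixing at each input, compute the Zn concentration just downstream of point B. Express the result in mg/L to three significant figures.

27 µg/L = 0.027 mg/L.
After input A: C = (76.7·0.027 + 0.323·0.836) / 77.02 = 0.03039 mg/L.
After input B: C = (77.02·0.03039 + 0.62·0.859) / 77.64 = 0.03701 mg/L.

0.0370 mg/L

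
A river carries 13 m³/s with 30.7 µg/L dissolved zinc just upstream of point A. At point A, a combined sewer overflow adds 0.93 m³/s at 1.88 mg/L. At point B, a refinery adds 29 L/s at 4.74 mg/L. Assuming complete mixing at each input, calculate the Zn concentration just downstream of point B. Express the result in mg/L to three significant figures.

0.164 mg/L

30.7 µg/L = 0.0307 mg/L.
After input A: C = (13·0.0307 + 0.93·1.88) / 13.93 = 0.1542 mg/L.
29 L/s = 0.029 m³/s.
After input B: C = (13.93·0.1542 + 0.029·4.74) / 13.96 = 0.1637 mg/L.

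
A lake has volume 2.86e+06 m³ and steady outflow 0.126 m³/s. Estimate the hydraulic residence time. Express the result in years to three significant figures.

0.719 yr

Q = 0.126 m³/s × 3.156e+07 s/yr = 3.976e+06 m³/yr.
Hydraulic residence time τ = V/Q = 2.86e+06/3.976e+06 = 0.7193 yr.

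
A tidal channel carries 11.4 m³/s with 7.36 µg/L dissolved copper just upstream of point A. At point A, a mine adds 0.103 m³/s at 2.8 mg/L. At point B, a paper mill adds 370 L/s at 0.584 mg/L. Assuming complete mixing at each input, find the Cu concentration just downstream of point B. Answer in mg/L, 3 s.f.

7.36 µg/L = 0.00736 mg/L.
After input A: C = (11.4·0.00736 + 0.103·2.8) / 11.5 = 0.03237 mg/L.
370 L/s = 0.37 m³/s.
After input B: C = (11.5·0.03237 + 0.37·0.584) / 11.87 = 0.04956 mg/L.

0.0496 mg/L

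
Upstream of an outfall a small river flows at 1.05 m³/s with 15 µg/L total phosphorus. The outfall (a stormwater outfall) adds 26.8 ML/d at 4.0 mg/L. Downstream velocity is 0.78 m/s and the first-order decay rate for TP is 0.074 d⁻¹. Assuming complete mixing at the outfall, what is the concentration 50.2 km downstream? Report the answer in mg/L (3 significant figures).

26.8 ML/d = 0.3102 m³/s.
15 µg/L = 0.015 mg/L.
After complete mixing, C₀ = (0.3102·4 + 1.05·0.015) / 1.36 = 0.9238 mg/L.
Travel time t = 5.02e+04 m / 0.78 m/s = 6.436e+04 s = 0.7449 d.
C = 0.9238·exp(−0.074·0.7449) = 0.9238·0.9464 = 0.8742 mg/L.

0.874 mg/L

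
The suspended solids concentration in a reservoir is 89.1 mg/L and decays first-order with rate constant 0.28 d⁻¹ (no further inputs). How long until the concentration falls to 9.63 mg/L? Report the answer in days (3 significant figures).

t = ln(C₀/C)/k = ln(89.1/9.63)/0.28 = 2.225/0.28 = 7.946 d.

7.95 d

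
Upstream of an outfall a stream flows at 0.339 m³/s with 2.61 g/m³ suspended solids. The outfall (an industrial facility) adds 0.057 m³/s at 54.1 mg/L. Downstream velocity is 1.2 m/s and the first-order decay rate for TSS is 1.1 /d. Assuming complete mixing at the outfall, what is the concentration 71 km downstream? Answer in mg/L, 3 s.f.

After complete mixing, C₀ = (0.057·54.1 + 0.339·2.61) / 0.396 = 10.02 mg/L.
Travel time t = 7.1e+04 m / 1.2 m/s = 5.917e+04 s = 0.6848 d.
C = 10.02·exp(−1.1·0.6848) = 10.02·0.4708 = 4.718 mg/L.

4.72 mg/L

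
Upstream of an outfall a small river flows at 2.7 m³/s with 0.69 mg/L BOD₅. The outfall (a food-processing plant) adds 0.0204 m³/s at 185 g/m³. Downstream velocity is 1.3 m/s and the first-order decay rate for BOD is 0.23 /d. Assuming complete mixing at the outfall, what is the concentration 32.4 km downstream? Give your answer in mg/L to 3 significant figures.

After complete mixing, C₀ = (0.0204·185 + 2.7·0.69) / 2.72 = 2.072 mg/L.
Travel time t = 3.24e+04 m / 1.3 m/s = 2.492e+04 s = 0.2885 d.
C = 2.072·exp(−0.23·0.2885) = 2.072·0.9358 = 1.939 mg/L.

1.94 mg/L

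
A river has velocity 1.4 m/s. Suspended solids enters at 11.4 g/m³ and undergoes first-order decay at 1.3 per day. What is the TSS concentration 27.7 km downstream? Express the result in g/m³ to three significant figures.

Travel time t = 27.7 km / 1.4 m/s = 2.77e+04/1.4 = 1.979e+04 s = 0.229 d.
First-order decay: C = 11.4·exp(−1.3·0.229) = 11.4·0.7425 = 8.465 g/m³.

8.46 g/m³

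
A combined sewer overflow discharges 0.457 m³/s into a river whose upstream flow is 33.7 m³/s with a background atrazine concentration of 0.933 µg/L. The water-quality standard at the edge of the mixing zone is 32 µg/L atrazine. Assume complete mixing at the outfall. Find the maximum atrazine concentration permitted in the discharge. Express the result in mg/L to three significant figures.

0.933 µg/L = 0.000933 mg/L.
32 µg/L = 0.032 mg/L.
Mass balance: 0.032·34.16 = 0.457·Cₑ + 33.7·0.000933.
Cₑ = (1.093 − 0.03144) / 0.457 = 2.323 mg/L.

2.32 mg/L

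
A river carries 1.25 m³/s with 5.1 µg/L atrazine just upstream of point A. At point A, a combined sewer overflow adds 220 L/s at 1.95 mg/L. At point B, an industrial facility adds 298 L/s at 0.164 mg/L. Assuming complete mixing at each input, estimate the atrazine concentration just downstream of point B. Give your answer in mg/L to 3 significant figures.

0.274 mg/L

5.1 µg/L = 0.0051 mg/L.
220 L/s = 0.22 m³/s.
After input A: C = (1.25·0.0051 + 0.22·1.95) / 1.47 = 0.2962 mg/L.
298 L/s = 0.298 m³/s.
After input B: C = (1.47·0.2962 + 0.298·0.164) / 1.768 = 0.2739 mg/L.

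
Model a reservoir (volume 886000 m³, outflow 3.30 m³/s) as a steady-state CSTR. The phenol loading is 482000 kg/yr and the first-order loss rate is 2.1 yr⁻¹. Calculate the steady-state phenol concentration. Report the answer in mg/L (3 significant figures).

4.55 mg/L

Outflow Q = 3.30 m³/s × 3.156e+07 s/yr = 1.041e+08 m³/yr.
Steady-state CSTR mass balance: W = Q·C + k·V·C, so C = W/(Q + kV).
Q + kV = 1.041e+08 + 2.1·886000 = 1.06e+08 m³/yr.
C = 482000/1.06e+08 = 0.004547 kg/m³ = 4.547 mg/L.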